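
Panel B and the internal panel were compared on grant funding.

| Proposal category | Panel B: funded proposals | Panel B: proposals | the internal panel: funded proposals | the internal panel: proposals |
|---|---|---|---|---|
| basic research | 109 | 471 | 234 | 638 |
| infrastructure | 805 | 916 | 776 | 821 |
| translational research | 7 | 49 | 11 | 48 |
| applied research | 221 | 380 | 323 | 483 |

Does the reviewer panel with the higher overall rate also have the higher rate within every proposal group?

Basic research: Panel B 109/471 = 23.1%, the internal panel 234/638 = 36.7% → the internal panel
Infrastructure: Panel B 805/916 = 87.9%, the internal panel 776/821 = 94.5% → the internal panel
Translational research: Panel B 7/49 = 14.3%, the internal panel 11/48 = 22.9% → the internal panel
Applied research: Panel B 221/380 = 58.2%, the internal panel 323/483 = 66.9% → the internal panel
Overall: Panel B 1142/1816 = 62.9%, the internal panel 1344/1990 = 67.5% → the internal panel
The internal panel wins overall and in every proposal group — no reversal.

Yes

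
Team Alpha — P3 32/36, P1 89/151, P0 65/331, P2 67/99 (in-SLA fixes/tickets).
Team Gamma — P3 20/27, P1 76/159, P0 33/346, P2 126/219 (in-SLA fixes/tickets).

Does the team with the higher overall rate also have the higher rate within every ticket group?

P3: Team Alpha 32/36 = 88.9%, Team Gamma 20/27 = 74.1% → Team Alpha
P1: Team Alpha 89/151 = 58.9%, Team Gamma 76/159 = 47.8% → Team Alpha
P0: Team Alpha 65/331 = 19.6%, Team Gamma 33/346 = 9.5% → Team Alpha
P2: Team Alpha 67/99 = 67.7%, Team Gamma 126/219 = 57.5% → Team Alpha
Overall: Team Alpha 253/617 = 41.0%, Team Gamma 255/751 = 34.0% → Team Alpha
Team Alpha wins overall and in every ticket group — no reversal.

Yes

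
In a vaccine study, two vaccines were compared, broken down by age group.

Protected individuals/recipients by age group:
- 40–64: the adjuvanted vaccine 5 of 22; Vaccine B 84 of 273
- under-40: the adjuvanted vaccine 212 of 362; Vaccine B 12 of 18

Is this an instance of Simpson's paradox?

Yes

40–64: the adjuvanted vaccine 5/22 = 22.7%, Vaccine B 84/273 = 30.8% → Vaccine B
Under-40: the adjuvanted vaccine 212/362 = 58.6%, Vaccine B 12/18 = 66.7% → Vaccine B
Overall: the adjuvanted vaccine 217/384 = 56.5%, Vaccine B 96/291 = 33.0% → the adjuvanted vaccine
Vaccine B wins each age group but the adjuvanted vaccine wins overall — the comparison reverses. Vaccine B's recipients skew toward 40–64, which has a lower base rate.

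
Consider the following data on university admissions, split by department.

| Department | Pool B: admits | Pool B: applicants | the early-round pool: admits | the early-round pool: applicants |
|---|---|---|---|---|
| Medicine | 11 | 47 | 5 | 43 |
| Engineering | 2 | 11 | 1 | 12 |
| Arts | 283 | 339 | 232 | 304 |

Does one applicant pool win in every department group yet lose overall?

Medicine: Pool B 11/47 = 23.4%, the early-round pool 5/43 = 11.6% → Pool B
Engineering: Pool B 2/11 = 18.2%, the early-round pool 1/12 = 8.3% → Pool B
Arts: Pool B 283/339 = 83.5%, the early-round pool 232/304 = 76.3% → Pool B
Overall: Pool B 296/397 = 74.6%, the early-round pool 238/359 = 66.3% → Pool B
Pool B wins overall and in every department group — no reversal.

No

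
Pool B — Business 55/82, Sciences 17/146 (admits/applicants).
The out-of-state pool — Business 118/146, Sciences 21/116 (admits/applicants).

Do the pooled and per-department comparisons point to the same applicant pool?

Business: Pool B 55/82 = 67.1%, the out-of-state pool 118/146 = 80.8% → the out-of-state pool
Sciences: Pool B 17/146 = 11.6%, the out-of-state pool 21/116 = 18.1% → the out-of-state pool
Overall: Pool B 72/228 = 31.6%, the out-of-state pool 139/262 = 53.1% → the out-of-state pool
The out-of-state pool wins overall and in every department group — no reversal.

Yes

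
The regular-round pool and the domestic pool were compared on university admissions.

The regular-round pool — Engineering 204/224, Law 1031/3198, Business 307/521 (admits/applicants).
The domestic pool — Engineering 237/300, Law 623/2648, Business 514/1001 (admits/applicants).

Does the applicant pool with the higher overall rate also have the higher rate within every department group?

Yes

Engineering: the regular-round pool 204/224 = 91.1%, the domestic pool 237/300 = 79.0% → the regular-round pool
Law: the regular-round pool 1031/3198 = 32.2%, the domestic pool 623/2648 = 23.5% → the regular-round pool
Business: the regular-round pool 307/521 = 58.9%, the domestic pool 514/1001 = 51.3% → the regular-round pool
Overall: the regular-round pool 1542/3943 = 39.1%, the domestic pool 1374/3949 = 34.8% → the regular-round pool
The regular-round pool wins overall and in every department group — no reversal.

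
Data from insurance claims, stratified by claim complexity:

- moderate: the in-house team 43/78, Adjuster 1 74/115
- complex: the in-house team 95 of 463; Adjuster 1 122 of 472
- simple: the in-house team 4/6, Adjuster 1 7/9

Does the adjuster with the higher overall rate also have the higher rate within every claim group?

Moderate: the in-house team 43/78 = 55.1%, Adjuster 1 74/115 = 64.3% → Adjuster 1
Complex: the in-house team 95/463 = 20.5%, Adjuster 1 122/472 = 25.8% → Adjuster 1
Simple: the in-house team 4/6 = 66.7%, Adjuster 1 7/9 = 77.8% → Adjuster 1
Overall: the in-house team 142/547 = 26.0%, Adjuster 1 203/596 = 34.1% → Adjuster 1
Adjuster 1 wins overall and in every claim group — no reversal.

Yes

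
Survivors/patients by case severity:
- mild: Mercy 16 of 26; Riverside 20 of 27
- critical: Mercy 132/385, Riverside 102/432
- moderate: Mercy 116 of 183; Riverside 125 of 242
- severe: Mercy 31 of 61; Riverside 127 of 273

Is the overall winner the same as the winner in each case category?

Mild: Mercy 16/26 = 61.5%, Riverside 20/27 = 74.1% → Riverside
Critical: Mercy 132/385 = 34.3%, Riverside 102/432 = 23.6% → Mercy
Moderate: Mercy 116/183 = 63.4%, Riverside 125/242 = 51.7% → Mercy
Severe: Mercy 31/61 = 50.8%, Riverside 127/273 = 46.5% → Mercy
Overall: Mercy 295/655 = 45.0%, Riverside 374/974 = 38.4% → Mercy
Neither sweeps: Mercy wins 3 of 4 groups, Riverside wins 1. Mercy wins overall but not every group — no Simpson reversal.

No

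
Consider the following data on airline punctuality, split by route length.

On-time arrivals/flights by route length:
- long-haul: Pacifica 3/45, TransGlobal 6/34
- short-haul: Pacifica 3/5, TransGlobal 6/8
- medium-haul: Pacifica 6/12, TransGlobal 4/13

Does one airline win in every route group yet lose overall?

No

Long-haul: Pacifica 3/45 = 6.7%, TransGlobal 6/34 = 17.6% → TransGlobal
Short-haul: Pacifica 3/5 = 60.0%, TransGlobal 6/8 = 75.0% → TransGlobal
Medium-haul: Pacifica 6/12 = 50.0%, TransGlobal 4/13 = 30.8% → Pacifica
Overall: Pacifica 12/62 = 19.4%, TransGlobal 16/55 = 29.1% → TransGlobal
Neither sweeps: Pacifica wins 1 of 3 groups, TransGlobal wins 2. TransGlobal wins overall but not every group — no Simpson reversal.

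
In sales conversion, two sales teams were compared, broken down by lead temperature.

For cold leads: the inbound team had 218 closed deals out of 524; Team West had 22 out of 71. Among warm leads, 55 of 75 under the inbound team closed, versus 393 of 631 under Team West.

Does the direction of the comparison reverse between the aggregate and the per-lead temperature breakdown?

Cold: the inbound team 218/524 = 41.6%, Team West 22/71 = 31.0% → the inbound team
Warm: the inbound team 55/75 = 73.3%, Team West 393/631 = 62.3% → the inbound team
Overall: the inbound team 273/599 = 45.6%, Team West 415/702 = 59.1% → Team West
The inbound team wins each lead group but Team West wins overall — the comparison reverses. The inbound team's leads skew toward cold, which has a lower base rate.

Yes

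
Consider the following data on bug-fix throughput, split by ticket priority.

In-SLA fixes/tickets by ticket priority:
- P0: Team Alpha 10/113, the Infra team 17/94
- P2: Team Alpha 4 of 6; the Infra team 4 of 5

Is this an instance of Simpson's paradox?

P0: Team Alpha 10/113 = 8.8%, the Infra team 17/94 = 18.1% → the Infra team
P2: Team Alpha 4/6 = 66.7%, the Infra team 4/5 = 80.0% → the Infra team
Overall: Team Alpha 14/119 = 11.8%, the Infra team 21/99 = 21.2% → the Infra team
The Infra team wins overall and in every ticket group — no reversal.

No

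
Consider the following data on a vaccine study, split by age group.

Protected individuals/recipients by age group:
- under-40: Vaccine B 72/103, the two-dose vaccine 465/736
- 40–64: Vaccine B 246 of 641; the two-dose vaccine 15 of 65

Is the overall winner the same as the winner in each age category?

No

Under-40: Vaccine B 72/103 = 69.9%, the two-dose vaccine 465/736 = 63.2% → Vaccine B
40–64: Vaccine B 246/641 = 38.4%, the two-dose vaccine 15/65 = 23.1% → Vaccine B
Overall: Vaccine B 318/744 = 42.7%, the two-dose vaccine 480/801 = 59.9% → the two-dose vaccine
Vaccine B wins each age group but the two-dose vaccine wins overall — the comparison reverses. Vaccine B's recipients skew toward 40–64, which has a lower base rate.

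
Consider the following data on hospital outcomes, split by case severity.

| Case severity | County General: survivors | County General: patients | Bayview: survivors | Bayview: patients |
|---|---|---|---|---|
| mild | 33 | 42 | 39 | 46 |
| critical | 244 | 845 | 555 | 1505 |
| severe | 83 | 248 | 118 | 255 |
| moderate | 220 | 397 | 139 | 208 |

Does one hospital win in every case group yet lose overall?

Mild: County General 33/42 = 78.6%, Bayview 39/46 = 84.8% → Bayview
Critical: County General 244/845 = 28.9%, Bayview 555/1505 = 36.9% → Bayview
Severe: County General 83/248 = 33.5%, Bayview 118/255 = 46.3% → Bayview
Moderate: County General 220/397 = 55.4%, Bayview 139/208 = 66.8% → Bayview
Overall: County General 580/1532 = 37.9%, Bayview 851/2014 = 42.3% → Bayview
Bayview wins overall and in every case group — no reversal.

No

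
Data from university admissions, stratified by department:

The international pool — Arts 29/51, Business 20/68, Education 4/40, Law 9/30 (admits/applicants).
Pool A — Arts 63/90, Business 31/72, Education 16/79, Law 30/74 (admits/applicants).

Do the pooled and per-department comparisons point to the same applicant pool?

Yes

Arts: the international pool 29/51 = 56.9%, Pool A 63/90 = 70.0% → Pool A
Business: the international pool 20/68 = 29.4%, Pool A 31/72 = 43.1% → Pool A
Education: the international pool 4/40 = 10.0%, Pool A 16/79 = 20.3% → Pool A
Law: the international pool 9/30 = 30.0%, Pool A 30/74 = 40.5% → Pool A
Overall: the international pool 62/189 = 32.8%, Pool A 140/315 = 44.4% → Pool A
Pool A wins overall and in every department group — no reversal.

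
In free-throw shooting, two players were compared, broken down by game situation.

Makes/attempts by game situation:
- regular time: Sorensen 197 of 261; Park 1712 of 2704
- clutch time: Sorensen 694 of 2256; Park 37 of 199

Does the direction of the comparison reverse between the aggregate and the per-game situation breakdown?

Regular time: Sorensen 197/261 = 75.5%, Park 1712/2704 = 63.3% → Sorensen
Clutch time: Sorensen 694/2256 = 30.8%, Park 37/199 = 18.6% → Sorensen
Overall: Sorensen 891/2517 = 35.4%, Park 1749/2903 = 60.2% → Park
Sorensen wins each game group but Park wins overall — the comparison reverses. Sorensen's attempts skew toward clutch time, which has a lower base rate.

Yes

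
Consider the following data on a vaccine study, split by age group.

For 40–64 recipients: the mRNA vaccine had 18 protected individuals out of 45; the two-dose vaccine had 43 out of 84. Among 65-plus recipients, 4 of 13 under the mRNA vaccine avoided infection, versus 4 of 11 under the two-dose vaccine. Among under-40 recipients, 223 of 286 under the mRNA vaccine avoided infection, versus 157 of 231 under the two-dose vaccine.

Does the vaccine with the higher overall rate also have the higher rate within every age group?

40–64: the mRNA vaccine 18/45 = 40.0%, the two-dose vaccine 43/84 = 51.2% → the two-dose vaccine
65-plus: the mRNA vaccine 4/13 = 30.8%, the two-dose vaccine 4/11 = 36.4% → the two-dose vaccine
Under-40: the mRNA vaccine 223/286 = 78.0%, the two-dose vaccine 157/231 = 68.0% → the mRNA vaccine
Overall: the mRNA vaccine 245/344 = 71.2%, the two-dose vaccine 204/326 = 62.6% → the mRNA vaccine
Neither sweeps: the mRNA vaccine wins 1 of 3 groups, the two-dose vaccine wins 2. The mRNA vaccine wins overall but not every group — no Simpson reversal.

No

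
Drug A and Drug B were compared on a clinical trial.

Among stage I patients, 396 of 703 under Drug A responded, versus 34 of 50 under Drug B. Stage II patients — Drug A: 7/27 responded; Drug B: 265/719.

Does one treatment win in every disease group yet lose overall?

Stage I: Drug A 396/703 = 56.3%, Drug B 34/50 = 68.0% → Drug B
Stage II: Drug A 7/27 = 25.9%, Drug B 265/719 = 36.9% → Drug B
Overall: Drug A 403/730 = 55.2%, Drug B 299/769 = 38.9% → Drug A
Drug B wins each disease group but Drug A wins overall — the comparison reverses. Drug B's patients skew toward stage II, which has a lower base rate.

Yes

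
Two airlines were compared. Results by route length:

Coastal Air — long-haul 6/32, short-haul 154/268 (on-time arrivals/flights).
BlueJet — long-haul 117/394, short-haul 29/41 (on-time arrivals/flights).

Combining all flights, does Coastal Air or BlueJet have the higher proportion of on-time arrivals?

Long-haul: Coastal Air 6/32 = 18.8%, BlueJet 117/394 = 29.7% → BlueJet
Short-haul: Coastal Air 154/268 = 57.5%, BlueJet 29/41 = 70.7% → BlueJet
Overall: Coastal Air 160/300 = 53.3%, BlueJet 146/435 = 33.6% → Coastal Air
(BlueJet wins every route group but Coastal Air wins overall — BlueJet's flights skew toward the low-rate long-haul group.)

Coastal Air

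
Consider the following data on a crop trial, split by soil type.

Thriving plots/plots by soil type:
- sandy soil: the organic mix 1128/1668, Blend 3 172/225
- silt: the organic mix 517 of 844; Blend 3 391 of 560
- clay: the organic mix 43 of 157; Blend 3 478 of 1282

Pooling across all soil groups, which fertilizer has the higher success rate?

Sandy soil: the organic mix 1128/1668 = 67.6%, Blend 3 172/225 = 76.4% → Blend 3
Silt: the organic mix 517/844 = 61.3%, Blend 3 391/560 = 69.8% → Blend 3
Clay: the organic mix 43/157 = 27.4%, Blend 3 478/1282 = 37.3% → Blend 3
Overall: the organic mix 1688/2669 = 63.2%, Blend 3 1041/2067 = 50.4% → the organic mix
(Blend 3 wins every soil group but the organic mix wins overall — Blend 3's plots skew toward the low-rate clay group.)

the organic mix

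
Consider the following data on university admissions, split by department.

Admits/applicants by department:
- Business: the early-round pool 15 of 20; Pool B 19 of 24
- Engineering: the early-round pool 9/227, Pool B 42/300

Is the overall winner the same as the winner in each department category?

Yes

Business: the early-round pool 15/20 = 75.0%, Pool B 19/24 = 79.2% → Pool B
Engineering: the early-round pool 9/227 = 4.0%, Pool B 42/300 = 14.0% → Pool B
Overall: the early-round pool 24/247 = 9.7%, Pool B 61/324 = 18.8% → Pool B
Pool B wins overall and in every department group — no reversal.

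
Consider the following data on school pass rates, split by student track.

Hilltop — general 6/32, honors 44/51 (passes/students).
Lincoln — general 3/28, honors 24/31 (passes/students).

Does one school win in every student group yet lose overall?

No

General: Hilltop 6/32 = 18.8%, Lincoln 3/28 = 10.7% → Hilltop
Honors: Hilltop 44/51 = 86.3%, Lincoln 24/31 = 77.4% → Hilltop
Overall: Hilltop 50/83 = 60.2%, Lincoln 27/59 = 45.8% → Hilltop
Hilltop wins overall and in every student group — no reversal.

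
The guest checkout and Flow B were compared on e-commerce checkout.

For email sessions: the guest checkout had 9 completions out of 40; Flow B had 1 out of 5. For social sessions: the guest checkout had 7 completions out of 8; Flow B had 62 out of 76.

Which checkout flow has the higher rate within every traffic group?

the guest checkout

Email: the guest checkout 9/40 = 22.5%, Flow B 1/5 = 20.0% → the guest checkout
Social: the guest checkout 7/8 = 87.5%, Flow B 62/76 = 81.6% → the guest checkout
The guest checkout has the higher rate in both groups.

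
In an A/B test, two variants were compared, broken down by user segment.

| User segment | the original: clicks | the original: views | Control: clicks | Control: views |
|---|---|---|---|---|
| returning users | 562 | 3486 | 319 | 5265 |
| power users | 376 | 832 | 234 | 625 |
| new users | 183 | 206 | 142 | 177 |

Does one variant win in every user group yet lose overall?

Returning users: the original 562/3486 = 16.1%, Control 319/5265 = 6.1% → the original
Power users: the original 376/832 = 45.2%, Control 234/625 = 37.4% → the original
New users: the original 183/206 = 88.8%, Control 142/177 = 80.2% → the original
Overall: the original 1121/4524 = 24.8%, Control 695/6067 = 11.5% → the original
The original wins overall and in every user group — no reversal.

No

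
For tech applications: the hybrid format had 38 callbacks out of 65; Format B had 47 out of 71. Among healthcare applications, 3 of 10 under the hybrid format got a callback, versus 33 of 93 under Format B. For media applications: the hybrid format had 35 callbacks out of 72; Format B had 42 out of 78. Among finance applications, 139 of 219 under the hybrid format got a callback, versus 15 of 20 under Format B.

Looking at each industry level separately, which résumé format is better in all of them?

Tech: the hybrid format 38/65 = 58.5%, Format B 47/71 = 66.2% → Format B
Healthcare: the hybrid format 3/10 = 30.0%, Format B 33/93 = 35.5% → Format B
Media: the hybrid format 35/72 = 48.6%, Format B 42/78 = 53.8% → Format B
Finance: the hybrid format 139/219 = 63.5%, Format B 15/20 = 75.0% → Format B
Format B has the higher rate in all 4 groups.

Format B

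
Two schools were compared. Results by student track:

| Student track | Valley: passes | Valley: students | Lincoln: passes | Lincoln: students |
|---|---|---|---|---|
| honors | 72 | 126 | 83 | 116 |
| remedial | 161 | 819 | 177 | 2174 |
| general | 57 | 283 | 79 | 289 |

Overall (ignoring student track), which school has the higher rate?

Valley

Honors: Valley 72/126 = 57.1%, Lincoln 83/116 = 71.6% → Lincoln
Remedial: Valley 161/819 = 19.7%, Lincoln 177/2174 = 8.1% → Valley
General: Valley 57/283 = 20.1%, Lincoln 79/289 = 27.3% → Lincoln
Overall: Valley 290/1228 = 23.6%, Lincoln 339/2579 = 13.1% → Valley
(Neither sweeps every student group, but Valley has the higher pooled rate.)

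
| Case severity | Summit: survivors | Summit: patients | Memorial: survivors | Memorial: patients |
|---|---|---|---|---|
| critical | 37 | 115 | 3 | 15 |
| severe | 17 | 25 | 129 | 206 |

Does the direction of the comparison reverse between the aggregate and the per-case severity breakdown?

Critical: Summit 37/115 = 32.2%, Memorial 3/15 = 20.0% → Summit
Severe: Summit 17/25 = 68.0%, Memorial 129/206 = 62.6% → Summit
Overall: Summit 54/140 = 38.6%, Memorial 132/221 = 59.7% → Memorial
Summit wins each case group but Memorial wins overall — the comparison reverses. Summit's patients skew toward critical, which has a lower base rate.

Yes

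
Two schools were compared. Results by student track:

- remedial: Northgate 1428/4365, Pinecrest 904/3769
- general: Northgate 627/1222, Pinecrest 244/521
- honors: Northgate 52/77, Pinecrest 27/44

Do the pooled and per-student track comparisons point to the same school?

Yes

Remedial: Northgate 1428/4365 = 32.7%, Pinecrest 904/3769 = 24.0% → Northgate
General: Northgate 627/1222 = 51.3%, Pinecrest 244/521 = 46.8% → Northgate
Honors: Northgate 52/77 = 67.5%, Pinecrest 27/44 = 61.4% → Northgate
Overall: Northgate 2107/5664 = 37.2%, Pinecrest 1175/4334 = 27.1% → Northgate
Northgate wins overall and in every student group — no reversal.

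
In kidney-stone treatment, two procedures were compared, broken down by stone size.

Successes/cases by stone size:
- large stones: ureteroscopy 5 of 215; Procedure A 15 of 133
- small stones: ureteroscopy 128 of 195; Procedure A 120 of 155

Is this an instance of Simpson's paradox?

No

Large stones: ureteroscopy 5/215 = 2.3%, Procedure A 15/133 = 11.3% → Procedure A
Small stones: ureteroscopy 128/195 = 65.6%, Procedure A 120/155 = 77.4% → Procedure A
Overall: ureteroscopy 133/410 = 32.4%, Procedure A 135/288 = 46.9% → Procedure A
Procedure A wins overall and in every stone group — no reversal.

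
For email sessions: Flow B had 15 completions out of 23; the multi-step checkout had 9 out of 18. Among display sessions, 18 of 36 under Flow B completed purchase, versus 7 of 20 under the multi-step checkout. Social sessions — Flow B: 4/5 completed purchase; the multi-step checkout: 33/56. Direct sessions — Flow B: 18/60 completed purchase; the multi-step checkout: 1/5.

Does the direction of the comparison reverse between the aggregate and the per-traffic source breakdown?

Email: Flow B 15/23 = 65.2%, the multi-step checkout 9/18 = 50.0% → Flow B
Display: Flow B 18/36 = 50.0%, the multi-step checkout 7/20 = 35.0% → Flow B
Social: Flow B 4/5 = 80.0%, the multi-step checkout 33/56 = 58.9% → Flow B
Direct: Flow B 18/60 = 30.0%, the multi-step checkout 1/5 = 20.0% → Flow B
Overall: Flow B 55/124 = 44.4%, the multi-step checkout 50/99 = 50.5% → the multi-step checkout
Flow B wins each traffic group but the multi-step checkout wins overall — the comparison reverses. Flow B's sessions skew toward direct, which has a lower base rate.

Yes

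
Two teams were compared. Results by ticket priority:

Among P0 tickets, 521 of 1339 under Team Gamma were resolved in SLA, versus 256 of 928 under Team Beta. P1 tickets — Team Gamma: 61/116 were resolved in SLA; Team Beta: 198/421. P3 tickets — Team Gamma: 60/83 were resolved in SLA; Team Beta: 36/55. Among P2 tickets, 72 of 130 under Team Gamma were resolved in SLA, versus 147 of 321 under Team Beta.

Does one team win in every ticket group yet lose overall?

No

P0: Team Gamma 521/1339 = 38.9%, Team Beta 256/928 = 27.6% → Team Gamma
P1: Team Gamma 61/116 = 52.6%, Team Beta 198/421 = 47.0% → Team Gamma
P3: Team Gamma 60/83 = 72.3%, Team Beta 36/55 = 65.5% → Team Gamma
P2: Team Gamma 72/130 = 55.4%, Team Beta 147/321 = 45.8% → Team Gamma
Overall: Team Gamma 714/1668 = 42.8%, Team Beta 637/1725 = 36.9% → Team Gamma
Team Gamma wins overall and in every ticket group — no reversal.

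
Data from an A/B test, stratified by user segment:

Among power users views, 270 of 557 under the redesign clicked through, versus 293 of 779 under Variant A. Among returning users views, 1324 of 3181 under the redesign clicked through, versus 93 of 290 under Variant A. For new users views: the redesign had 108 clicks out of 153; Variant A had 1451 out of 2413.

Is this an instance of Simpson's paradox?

Power users: the redesign 270/557 = 48.5%, Variant A 293/779 = 37.6% → the redesign
Returning users: the redesign 1324/3181 = 41.6%, Variant A 93/290 = 32.1% → the redesign
New users: the redesign 108/153 = 70.6%, Variant A 1451/2413 = 60.1% → the redesign
Overall: the redesign 1702/3891 = 43.7%, Variant A 1837/3482 = 52.8% → Variant A
The redesign wins each user group but Variant A wins overall — the comparison reverses. The redesign's views skew toward returning users, which has a lower base rate.

Yes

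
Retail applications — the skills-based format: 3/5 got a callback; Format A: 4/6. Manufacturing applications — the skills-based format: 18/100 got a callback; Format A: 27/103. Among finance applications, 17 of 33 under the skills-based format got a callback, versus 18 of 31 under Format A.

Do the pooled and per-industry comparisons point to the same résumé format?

Yes

Retail: the skills-based format 3/5 = 60.0%, Format A 4/6 = 66.7% → Format A
Manufacturing: the skills-based format 18/100 = 18.0%, Format A 27/103 = 26.2% → Format A
Finance: the skills-based format 17/33 = 51.5%, Format A 18/31 = 58.1% → Format A
Overall: the skills-based format 38/138 = 27.5%, Format A 49/140 = 35.0% → Format A
Format A wins overall and in every industry group — no reversal.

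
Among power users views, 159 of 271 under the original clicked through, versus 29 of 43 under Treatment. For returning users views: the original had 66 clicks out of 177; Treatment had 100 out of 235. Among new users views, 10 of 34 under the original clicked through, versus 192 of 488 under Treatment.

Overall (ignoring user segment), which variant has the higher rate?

Power users: the original 159/271 = 58.7%, Treatment 29/43 = 67.4% → Treatment
Returning users: the original 66/177 = 37.3%, Treatment 100/235 = 42.6% → Treatment
New users: the original 10/34 = 29.4%, Treatment 192/488 = 39.3% → Treatment
Overall: the original 235/482 = 48.8%, Treatment 321/766 = 41.9% → the original
(Treatment wins every user group but the original wins overall — Treatment's views skew toward the low-rate new users group.)

the original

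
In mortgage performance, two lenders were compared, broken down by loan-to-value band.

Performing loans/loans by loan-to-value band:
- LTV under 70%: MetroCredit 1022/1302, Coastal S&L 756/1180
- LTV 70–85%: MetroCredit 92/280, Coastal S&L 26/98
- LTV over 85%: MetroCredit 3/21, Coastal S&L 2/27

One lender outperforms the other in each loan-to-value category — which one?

LTV under 70%: MetroCredit 1022/1302 = 78.5%, Coastal S&L 756/1180 = 64.1% → MetroCredit
LTV 70–85%: MetroCredit 92/280 = 32.9%, Coastal S&L 26/98 = 26.5% → MetroCredit
LTV over 85%: MetroCredit 3/21 = 14.3%, Coastal S&L 2/27 = 7.4% → MetroCredit
MetroCredit has the higher rate in all 3 groups.

MetroCredit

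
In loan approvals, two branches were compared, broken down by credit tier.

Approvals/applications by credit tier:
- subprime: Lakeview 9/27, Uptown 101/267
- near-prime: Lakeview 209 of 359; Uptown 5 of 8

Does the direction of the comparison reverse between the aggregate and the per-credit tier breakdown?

Subprime: Lakeview 9/27 = 33.3%, Uptown 101/267 = 37.8% → Uptown
Near-prime: Lakeview 209/359 = 58.2%, Uptown 5/8 = 62.5% → Uptown
Overall: Lakeview 218/386 = 56.5%, Uptown 106/275 = 38.5% → Lakeview
Uptown wins each credit group but Lakeview wins overall — the comparison reverses. Uptown's applications skew toward subprime, which has a lower base rate.

Yes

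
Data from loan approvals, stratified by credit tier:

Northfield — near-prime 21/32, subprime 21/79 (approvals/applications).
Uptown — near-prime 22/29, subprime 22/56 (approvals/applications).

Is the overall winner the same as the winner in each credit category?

Yes

Near-prime: Northfield 21/32 = 65.6%, Uptown 22/29 = 75.9% → Uptown
Subprime: Northfield 21/79 = 26.6%, Uptown 22/56 = 39.3% → Uptown
Overall: Northfield 42/111 = 37.8%, Uptown 44/85 = 51.8% → Uptown
Uptown wins overall and in every credit group — no reversal.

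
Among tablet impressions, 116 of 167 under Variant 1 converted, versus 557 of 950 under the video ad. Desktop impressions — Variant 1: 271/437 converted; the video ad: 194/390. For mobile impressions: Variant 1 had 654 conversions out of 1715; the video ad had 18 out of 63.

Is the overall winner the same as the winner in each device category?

No

Tablet: Variant 1 116/167 = 69.5%, the video ad 557/950 = 58.6% → Variant 1
Desktop: Variant 1 271/437 = 62.0%, the video ad 194/390 = 49.7% → Variant 1
Mobile: Variant 1 654/1715 = 38.1%, the video ad 18/63 = 28.6% → Variant 1
Overall: Variant 1 1041/2319 = 44.9%, the video ad 769/1403 = 54.8% → the video ad
Variant 1 wins each device group but the video ad wins overall — the comparison reverses. Variant 1's impressions skew toward mobile, which has a lower base rate.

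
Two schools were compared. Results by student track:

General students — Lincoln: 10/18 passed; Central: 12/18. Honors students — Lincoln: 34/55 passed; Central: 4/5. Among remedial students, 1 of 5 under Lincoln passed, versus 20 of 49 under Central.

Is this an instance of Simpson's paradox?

Yes

General: Lincoln 10/18 = 55.6%, Central 12/18 = 66.7% → Central
Honors: Lincoln 34/55 = 61.8%, Central 4/5 = 80.0% → Central
Remedial: Lincoln 1/5 = 20.0%, Central 20/49 = 40.8% → Central
Overall: Lincoln 45/78 = 57.7%, Central 36/72 = 50.0% → Lincoln
Central wins each student group but Lincoln wins overall — the comparison reverses. Central's students skew toward remedial, which has a lower base rate.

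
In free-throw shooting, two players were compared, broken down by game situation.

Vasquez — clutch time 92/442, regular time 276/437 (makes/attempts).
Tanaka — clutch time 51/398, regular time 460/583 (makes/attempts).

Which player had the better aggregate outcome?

Clutch time: Vasquez 92/442 = 20.8%, Tanaka 51/398 = 12.8% → Vasquez
Regular time: Vasquez 276/437 = 63.2%, Tanaka 460/583 = 78.9% → Tanaka
Overall: Vasquez 368/879 = 41.9%, Tanaka 511/981 = 52.1% → Tanaka
(Neither sweeps every game group, but Tanaka has the higher pooled rate.)

Tanaka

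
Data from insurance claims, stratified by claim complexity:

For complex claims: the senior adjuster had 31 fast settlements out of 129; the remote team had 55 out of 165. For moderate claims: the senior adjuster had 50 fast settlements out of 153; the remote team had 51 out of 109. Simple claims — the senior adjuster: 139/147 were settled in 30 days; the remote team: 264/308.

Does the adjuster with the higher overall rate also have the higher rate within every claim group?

Complex: the senior adjuster 31/129 = 24.0%, the remote team 55/165 = 33.3% → the remote team
Moderate: the senior adjuster 50/153 = 32.7%, the remote team 51/109 = 46.8% → the remote team
Simple: the senior adjuster 139/147 = 94.6%, the remote team 264/308 = 85.7% → the senior adjuster
Overall: the senior adjuster 220/429 = 51.3%, the remote team 370/582 = 63.6% → the remote team
Neither sweeps: the senior adjuster wins 1 of 3 groups, the remote team wins 2. The remote team wins overall but not every group — no Simpson reversal.

No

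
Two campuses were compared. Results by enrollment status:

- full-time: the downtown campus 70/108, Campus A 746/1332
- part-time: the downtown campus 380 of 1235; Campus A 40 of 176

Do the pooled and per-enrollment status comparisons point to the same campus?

No

Full-time: the downtown campus 70/108 = 64.8%, Campus A 746/1332 = 56.0% → the downtown campus
Part-time: the downtown campus 380/1235 = 30.8%, Campus A 40/176 = 22.7% → the downtown campus
Overall: the downtown campus 450/1343 = 33.5%, Campus A 786/1508 = 52.1% → Campus A
The downtown campus wins each enrollment group but Campus A wins overall — the comparison reverses. The downtown campus's students skew toward part-time, which has a lower base rate.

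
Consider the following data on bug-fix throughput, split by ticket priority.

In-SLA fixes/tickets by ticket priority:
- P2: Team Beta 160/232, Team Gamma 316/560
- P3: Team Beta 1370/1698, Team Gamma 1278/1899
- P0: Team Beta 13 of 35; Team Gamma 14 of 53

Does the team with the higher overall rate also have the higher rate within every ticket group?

Yes

P2: Team Beta 160/232 = 69.0%, Team Gamma 316/560 = 56.4% → Team Beta
P3: Team Beta 1370/1698 = 80.7%, Team Gamma 1278/1899 = 67.3% → Team Beta
P0: Team Beta 13/35 = 37.1%, Team Gamma 14/53 = 26.4% → Team Beta
Overall: Team Beta 1543/1965 = 78.5%, Team Gamma 1608/2512 = 64.0% → Team Beta
Team Beta wins overall and in every ticket group — no reversal.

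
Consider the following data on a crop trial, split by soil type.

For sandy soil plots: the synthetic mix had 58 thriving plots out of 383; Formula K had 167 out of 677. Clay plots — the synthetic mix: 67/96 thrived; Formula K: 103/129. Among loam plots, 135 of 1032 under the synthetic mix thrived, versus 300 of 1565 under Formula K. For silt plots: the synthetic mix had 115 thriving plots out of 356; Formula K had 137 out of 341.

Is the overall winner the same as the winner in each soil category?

Yes

Sandy soil: the synthetic mix 58/383 = 15.1%, Formula K 167/677 = 24.7% → Formula K
Clay: the synthetic mix 67/96 = 69.8%, Formula K 103/129 = 79.8% → Formula K
Loam: the synthetic mix 135/1032 = 13.1%, Formula K 300/1565 = 19.2% → Formula K
Silt: the synthetic mix 115/356 = 32.3%, Formula K 137/341 = 40.2% → Formula K
Overall: the synthetic mix 375/1867 = 20.1%, Formula K 707/2712 = 26.1% → Formula K
Formula K wins overall and in every soil group — no reversal.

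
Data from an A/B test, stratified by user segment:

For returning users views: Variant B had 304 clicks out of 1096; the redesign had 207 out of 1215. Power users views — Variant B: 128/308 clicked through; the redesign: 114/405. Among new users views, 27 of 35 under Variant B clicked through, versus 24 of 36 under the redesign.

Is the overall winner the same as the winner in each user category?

Returning users: Variant B 304/1096 = 27.7%, the redesign 207/1215 = 17.0% → Variant B
Power users: Variant B 128/308 = 41.6%, the redesign 114/405 = 28.1% → Variant B
New users: Variant B 27/35 = 77.1%, the redesign 24/36 = 66.7% → Variant B
Overall: Variant B 459/1439 = 31.9%, the redesign 345/1656 = 20.8% → Variant B
Variant B wins overall and in every user group — no reversal.

Yes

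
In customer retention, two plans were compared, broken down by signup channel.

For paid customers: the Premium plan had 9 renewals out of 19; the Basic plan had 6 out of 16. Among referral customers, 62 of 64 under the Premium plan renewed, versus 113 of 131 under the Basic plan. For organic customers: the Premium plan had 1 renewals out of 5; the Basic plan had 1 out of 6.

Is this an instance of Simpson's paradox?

Paid: the Premium plan 9/19 = 47.4%, the Basic plan 6/16 = 37.5% → the Premium plan
Referral: the Premium plan 62/64 = 96.9%, the Basic plan 113/131 = 86.3% → the Premium plan
Organic: the Premium plan 1/5 = 20.0%, the Basic plan 1/6 = 16.7% → the Premium plan
Overall: the Premium plan 72/88 = 81.8%, the Basic plan 120/153 = 78.4% → the Premium plan
The Premium plan wins overall and in every signup group — no reversal.

No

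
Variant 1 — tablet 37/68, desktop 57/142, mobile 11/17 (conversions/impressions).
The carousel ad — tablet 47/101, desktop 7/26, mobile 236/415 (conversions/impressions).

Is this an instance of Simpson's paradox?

Yes

Tablet: Variant 1 37/68 = 54.4%, the carousel ad 47/101 = 46.5% → Variant 1
Desktop: Variant 1 57/142 = 40.1%, the carousel ad 7/26 = 26.9% → Variant 1
Mobile: Variant 1 11/17 = 64.7%, the carousel ad 236/415 = 56.9% → Variant 1
Overall: Variant 1 105/227 = 46.3%, the carousel ad 290/542 = 53.5% → the carousel ad
Variant 1 wins each device group but the carousel ad wins overall — the comparison reverses. Variant 1's impressions skew toward desktop, which has a lower base rate.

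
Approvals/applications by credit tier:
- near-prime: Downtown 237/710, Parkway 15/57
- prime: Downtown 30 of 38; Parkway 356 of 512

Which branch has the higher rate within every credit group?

Downtown

Near-prime: Downtown 237/710 = 33.4%, Parkway 15/57 = 26.3% → Downtown
Prime: Downtown 30/38 = 78.9%, Parkway 356/512 = 69.5% → Downtown
Downtown has the higher rate in both groups.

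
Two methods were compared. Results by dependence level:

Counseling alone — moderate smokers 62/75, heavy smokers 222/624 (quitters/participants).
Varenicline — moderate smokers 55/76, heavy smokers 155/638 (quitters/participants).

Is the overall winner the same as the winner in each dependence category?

Moderate smokers: counseling alone 62/75 = 82.7%, varenicline 55/76 = 72.4% → counseling alone
Heavy smokers: counseling alone 222/624 = 35.6%, varenicline 155/638 = 24.3% → counseling alone
Overall: counseling alone 284/699 = 40.6%, varenicline 210/714 = 29.4% → counseling alone
Counseling alone wins overall and in every dependence group — no reversal.

Yes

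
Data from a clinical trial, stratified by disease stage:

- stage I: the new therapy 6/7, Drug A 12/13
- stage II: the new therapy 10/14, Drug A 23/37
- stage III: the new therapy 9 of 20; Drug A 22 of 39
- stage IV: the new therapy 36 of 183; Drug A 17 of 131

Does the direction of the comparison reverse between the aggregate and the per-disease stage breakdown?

Stage I: the new therapy 6/7 = 85.7%, Drug A 12/13 = 92.3% → Drug A
Stage II: the new therapy 10/14 = 71.4%, Drug A 23/37 = 62.2% → the new therapy
Stage III: the new therapy 9/20 = 45.0%, Drug A 22/39 = 56.4% → Drug A
Stage IV: the new therapy 36/183 = 19.7%, Drug A 17/131 = 13.0% → the new therapy
Overall: the new therapy 61/224 = 27.2%, Drug A 74/220 = 33.6% → Drug A
Neither sweeps: the new therapy wins 2 of 4 groups, Drug A wins 2. Drug A wins overall but not every group — no Simpson reversal.

No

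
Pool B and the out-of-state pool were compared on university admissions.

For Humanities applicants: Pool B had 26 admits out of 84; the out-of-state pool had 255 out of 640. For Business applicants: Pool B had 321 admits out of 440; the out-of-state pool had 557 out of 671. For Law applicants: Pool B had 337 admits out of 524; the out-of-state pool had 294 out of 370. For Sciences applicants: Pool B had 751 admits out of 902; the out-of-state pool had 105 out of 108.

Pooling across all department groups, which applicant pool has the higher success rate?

Pool B

Humanities: Pool B 26/84 = 31.0%, the out-of-state pool 255/640 = 39.8% → the out-of-state pool
Business: Pool B 321/440 = 73.0%, the out-of-state pool 557/671 = 83.0% → the out-of-state pool
Law: Pool B 337/524 = 64.3%, the out-of-state pool 294/370 = 79.5% → the out-of-state pool
Sciences: Pool B 751/902 = 83.3%, the out-of-state pool 105/108 = 97.2% → the out-of-state pool
Overall: Pool B 1435/1950 = 73.6%, the out-of-state pool 1211/1789 = 67.7% → Pool B
(The out-of-state pool wins every department group but Pool B wins overall — the out-of-state pool's applicants skew toward the low-rate Humanities group.)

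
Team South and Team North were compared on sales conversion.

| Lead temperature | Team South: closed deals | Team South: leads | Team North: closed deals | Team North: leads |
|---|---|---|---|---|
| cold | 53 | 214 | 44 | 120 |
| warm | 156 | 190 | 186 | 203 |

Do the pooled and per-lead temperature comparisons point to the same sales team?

Cold: Team South 53/214 = 24.8%, Team North 44/120 = 36.7% → Team North
Warm: Team South 156/190 = 82.1%, Team North 186/203 = 91.6% → Team North
Overall: Team South 209/404 = 51.7%, Team North 230/323 = 71.2% → Team North
Team North wins overall and in every lead group — no reversal.

Yes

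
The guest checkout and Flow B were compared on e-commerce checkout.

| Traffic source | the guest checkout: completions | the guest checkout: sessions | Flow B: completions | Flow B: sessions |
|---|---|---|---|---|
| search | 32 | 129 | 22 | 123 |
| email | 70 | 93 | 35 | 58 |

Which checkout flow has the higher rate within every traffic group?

Search: the guest checkout 32/129 = 24.8%, Flow B 22/123 = 17.9% → the guest checkout
Email: the guest checkout 70/93 = 75.3%, Flow B 35/58 = 60.3% → the guest checkout
The guest checkout has the higher rate in both groups.

the guest checkout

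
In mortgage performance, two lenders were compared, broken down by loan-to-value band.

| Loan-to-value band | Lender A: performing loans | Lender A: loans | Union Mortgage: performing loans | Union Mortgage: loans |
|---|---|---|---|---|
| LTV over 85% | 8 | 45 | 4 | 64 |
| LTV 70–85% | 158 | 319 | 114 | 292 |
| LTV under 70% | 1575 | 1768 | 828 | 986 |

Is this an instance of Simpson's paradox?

No

LTV over 85%: Lender A 8/45 = 17.8%, Union Mortgage 4/64 = 6.2% → Lender A
LTV 70–85%: Lender A 158/319 = 49.5%, Union Mortgage 114/292 = 39.0% → Lender A
LTV under 70%: Lender A 1575/1768 = 89.1%, Union Mortgage 828/986 = 84.0% → Lender A
Overall: Lender A 1741/2132 = 81.7%, Union Mortgage 946/1342 = 70.5% → Lender A
Lender A wins overall and in every loan-to-value group — no reversal.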